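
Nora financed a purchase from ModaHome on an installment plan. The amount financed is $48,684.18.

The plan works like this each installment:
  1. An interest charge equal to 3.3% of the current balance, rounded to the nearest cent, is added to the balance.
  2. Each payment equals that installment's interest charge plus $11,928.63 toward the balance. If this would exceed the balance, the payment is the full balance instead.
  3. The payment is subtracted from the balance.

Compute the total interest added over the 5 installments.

Installment 1: $48,684.18 +$1,606.58 interest = $50,290.76; pay $13,535.21 → $36,755.55
Installment 2: $36,755.55 +$1,212.93 interest = $37,968.48; pay $13,141.56 → $24,826.92
Installment 3: $24,826.92 +$819.29 interest = $25,646.21; pay $12,747.92 → $12,898.29
Installment 4: $12,898.29 +$425.64 interest = $13,323.93; pay $12,354.27 → $969.66
Installment 5: $969.66 +$32.00 interest = $1,001.66; pay $1,001.66 → $0.00
Total interest: $1,606.58 + $1,212.93 + $819.29 + $425.64 + $32.00 = $4,096.44

$4,096.44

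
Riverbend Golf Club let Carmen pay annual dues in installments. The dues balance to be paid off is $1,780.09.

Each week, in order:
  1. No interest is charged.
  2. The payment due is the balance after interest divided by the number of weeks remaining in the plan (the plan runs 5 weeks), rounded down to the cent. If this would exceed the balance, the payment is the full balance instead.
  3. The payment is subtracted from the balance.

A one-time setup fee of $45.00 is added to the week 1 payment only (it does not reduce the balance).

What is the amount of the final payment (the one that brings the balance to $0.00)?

$356.02

# | Opening | Payment | Fee | End bal
1 | $1,780.09 | $356.01 | $45.00 | $1,424.08
2 | $1,424.08 | $356.02 | — | $1,068.06
3 | $1,068.06 | $356.02 | — | $712.04
4 | $712.04 | $356.02 | — | $356.02
5 | $356.02 | $356.02 | — | $0.00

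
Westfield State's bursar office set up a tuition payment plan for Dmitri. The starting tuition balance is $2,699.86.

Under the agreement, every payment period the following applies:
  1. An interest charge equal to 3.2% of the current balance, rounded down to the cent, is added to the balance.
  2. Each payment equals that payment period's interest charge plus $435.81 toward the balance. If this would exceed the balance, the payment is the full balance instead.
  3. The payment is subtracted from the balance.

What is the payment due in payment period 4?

$480.36

Payment period 1: $2,699.86 +$86.39 interest = $2,786.25; pay $522.20 → $2,264.05
Payment period 2: $2,264.05 +$72.44 interest = $2,336.49; pay $508.25 → $1,828.24
Payment period 3: $1,828.24 +$58.50 interest = $1,886.74; pay $494.31 → $1,392.43
Payment period 4: $1,392.43 +$44.55 interest = $1,436.98; pay $480.36 → $956.62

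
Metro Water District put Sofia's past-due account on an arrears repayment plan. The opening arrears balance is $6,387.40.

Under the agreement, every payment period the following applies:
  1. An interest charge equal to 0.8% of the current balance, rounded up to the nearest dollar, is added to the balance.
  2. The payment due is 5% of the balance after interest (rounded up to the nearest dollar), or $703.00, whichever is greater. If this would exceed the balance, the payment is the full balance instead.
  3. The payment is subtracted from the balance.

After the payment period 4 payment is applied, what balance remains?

$3,750.40

Payment period 1: opening $6,387.40; interest $52.00 → $6,439.40; payment $703.00; balance $5,736.40
Payment period 2: opening $5,736.40; interest $46.00 → $5,782.40; payment $703.00; balance $5,079.40
Payment period 3: opening $5,079.40; interest $41.00 → $5,120.40; payment $703.00; balance $4,417.40
Payment period 4: opening $4,417.40; interest $36.00 → $4,453.40; payment $703.00; balance $3,750.40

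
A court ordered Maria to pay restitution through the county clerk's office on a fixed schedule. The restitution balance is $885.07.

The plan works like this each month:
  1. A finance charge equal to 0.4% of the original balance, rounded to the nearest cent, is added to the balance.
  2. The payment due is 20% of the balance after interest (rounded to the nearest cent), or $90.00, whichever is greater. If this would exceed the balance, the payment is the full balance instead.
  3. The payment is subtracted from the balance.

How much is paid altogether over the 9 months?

# | Opening | Interest | Payment | End bal
1 | $885.07 | $3.54 | $177.72 | $710.89
2 | $710.89 | $3.54 | $142.89 | $571.54
3 | $571.54 | $3.54 | $115.02 | $460.06
4 | $460.06 | $3.54 | $92.72 | $370.88
5 | $370.88 | $3.54 | $90.00 | $284.42
6 | $284.42 | $3.54 | $90.00 | $197.96
7 | $197.96 | $3.54 | $90.00 | $111.50
8 | $111.50 | $3.54 | $90.00 | $25.04
9 | $25.04 | $3.54 | $28.58 | $0.00
Total paid: $916.93

$916.93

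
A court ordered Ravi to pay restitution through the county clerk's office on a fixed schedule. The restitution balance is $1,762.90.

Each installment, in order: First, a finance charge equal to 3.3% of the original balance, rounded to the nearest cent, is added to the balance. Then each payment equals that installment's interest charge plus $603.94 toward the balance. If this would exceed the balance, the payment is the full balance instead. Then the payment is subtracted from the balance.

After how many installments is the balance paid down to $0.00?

3

Installment 1: opening $1,762.90; interest $58.18 → $1,821.08; payment $662.12; balance $1,158.96
Installment 2: opening $1,158.96; interest $58.18 → $1,217.14; payment $662.12; balance $555.02
Installment 3: opening $555.02; interest $58.18 → $613.20; payment $613.20; balance $0.00
Balance reaches $0.00 in installment 3.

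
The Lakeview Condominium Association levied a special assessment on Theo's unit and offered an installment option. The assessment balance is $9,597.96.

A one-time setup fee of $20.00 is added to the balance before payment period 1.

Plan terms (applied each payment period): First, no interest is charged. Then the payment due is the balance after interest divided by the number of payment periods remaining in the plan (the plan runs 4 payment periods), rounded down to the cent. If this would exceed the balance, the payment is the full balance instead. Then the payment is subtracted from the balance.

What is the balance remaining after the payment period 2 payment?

# | Opening | Payment | End bal
1 | $9,617.96 | $2,404.49 | $7,213.47
2 | $7,213.47 | $2,404.49 | $4,808.98

$4,808.98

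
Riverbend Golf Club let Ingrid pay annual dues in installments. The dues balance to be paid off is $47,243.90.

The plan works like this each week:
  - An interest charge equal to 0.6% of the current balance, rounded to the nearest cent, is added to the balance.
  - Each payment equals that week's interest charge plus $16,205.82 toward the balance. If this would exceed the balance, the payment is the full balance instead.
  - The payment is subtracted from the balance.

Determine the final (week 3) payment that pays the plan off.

# | Opening | Interest | Payment | End bal
1 | $47,243.90 | $283.46 | $16,489.28 | $31,038.08
2 | $31,038.08 | $186.23 | $16,392.05 | $14,832.26
3 | $14,832.26 | $88.99 | $14,921.25 | $0.00

$14,921.25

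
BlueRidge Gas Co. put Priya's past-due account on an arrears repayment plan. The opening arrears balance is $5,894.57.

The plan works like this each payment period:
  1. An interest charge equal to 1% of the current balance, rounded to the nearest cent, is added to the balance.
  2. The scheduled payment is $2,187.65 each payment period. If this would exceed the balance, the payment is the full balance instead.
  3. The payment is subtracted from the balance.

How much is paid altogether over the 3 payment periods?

# | Opening | Interest | Payment | End bal
1 | $5,894.57 | $58.95 | $2,187.65 | $3,765.87
2 | $3,765.87 | $37.66 | $2,187.65 | $1,615.88
3 | $1,615.88 | $16.16 | $1,632.04 | $0.00
Total paid: $6,007.34

$6,007.34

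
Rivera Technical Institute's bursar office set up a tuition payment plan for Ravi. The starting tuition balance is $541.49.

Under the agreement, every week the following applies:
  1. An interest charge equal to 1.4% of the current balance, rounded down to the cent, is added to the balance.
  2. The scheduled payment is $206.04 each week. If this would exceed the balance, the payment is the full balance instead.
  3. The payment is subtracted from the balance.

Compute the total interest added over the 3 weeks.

$14.36

Week 1: opening $541.49; interest $7.58 → $549.07; payment $206.04; balance $343.03
Week 2: opening $343.03; interest $4.80 → $347.83; payment $206.04; balance $141.79
Week 3: opening $141.79; interest $1.98 → $143.77; payment $143.77; balance $0.00
Total interest: $7.58 + $4.80 + $1.98 = $14.36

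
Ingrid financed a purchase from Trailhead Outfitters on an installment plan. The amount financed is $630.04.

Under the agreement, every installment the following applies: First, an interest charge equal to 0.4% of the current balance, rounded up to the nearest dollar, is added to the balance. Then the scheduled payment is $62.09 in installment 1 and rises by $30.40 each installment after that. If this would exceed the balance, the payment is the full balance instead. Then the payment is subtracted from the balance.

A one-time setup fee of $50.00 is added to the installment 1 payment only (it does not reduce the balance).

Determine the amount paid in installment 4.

Installment 1: opening $630.04; interest $3.00 → $633.04; payment $62.09 (+ $50.00 fee); balance $570.95
Installment 2: opening $570.95; interest $3.00 → $573.95; payment $92.49; balance $481.46
Installment 3: opening $481.46; interest $2.00 → $483.46; payment $122.89; balance $360.57
Installment 4: opening $360.57; interest $2.00 → $362.57; payment $153.29; balance $209.28

$153.29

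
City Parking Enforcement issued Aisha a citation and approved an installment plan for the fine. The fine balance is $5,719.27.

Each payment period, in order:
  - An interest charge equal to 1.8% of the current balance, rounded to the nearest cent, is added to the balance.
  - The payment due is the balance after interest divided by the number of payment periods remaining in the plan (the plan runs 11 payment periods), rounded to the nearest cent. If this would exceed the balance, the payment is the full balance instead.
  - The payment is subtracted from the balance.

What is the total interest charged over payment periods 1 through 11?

$656.29

Payment period 1: opening $5,719.27; interest $102.95 → $5,822.22; payment $529.29; balance $5,292.93
Payment period 2: opening $5,292.93; interest $95.27 → $5,388.20; payment $538.82; balance $4,849.38
Payment period 3: opening $4,849.38; interest $87.29 → $4,936.67; payment $548.52; balance $4,388.15
Payment period 4: opening $4,388.15; interest $78.99 → $4,467.14; payment $558.39; balance $3,908.75
Payment period 5: opening $3,908.75; interest $70.36 → $3,979.11; payment $568.44; balance $3,410.67
Payment period 6: opening $3,410.67; interest $61.39 → $3,472.06; payment $578.68; balance $2,893.38
Payment period 7: opening $2,893.38; interest $52.08 → $2,945.46; payment $589.09; balance $2,356.37
Payment period 8: opening $2,356.37; interest $42.41 → $2,398.78; payment $599.70; balance $1,799.08
Payment period 9: opening $1,799.08; interest $32.38 → $1,831.46; payment $610.49; balance $1,220.97
Payment period 10: opening $1,220.97; interest $21.98 → $1,242.95; payment $621.48; balance $621.47
Payment period 11: opening $621.47; interest $11.19 → $632.66; payment $632.66; balance $0.00
Total interest: $102.95 + $95.27 + $87.29 + $78.99 + $70.36 + $61.39 + $52.08 + $42.41 + $32.38 + $21.98 + $11.19 = $656.29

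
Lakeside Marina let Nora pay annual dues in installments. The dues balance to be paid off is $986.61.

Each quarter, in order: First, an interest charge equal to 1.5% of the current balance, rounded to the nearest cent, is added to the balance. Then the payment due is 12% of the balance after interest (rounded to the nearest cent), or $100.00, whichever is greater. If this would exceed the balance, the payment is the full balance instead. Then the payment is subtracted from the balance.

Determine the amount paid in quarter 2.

Quarter 1: $986.61 +$14.80 interest = $1,001.41; pay $120.17 → $881.24
Quarter 2: $881.24 +$13.22 interest = $894.46; pay $107.34 → $787.12

$107.34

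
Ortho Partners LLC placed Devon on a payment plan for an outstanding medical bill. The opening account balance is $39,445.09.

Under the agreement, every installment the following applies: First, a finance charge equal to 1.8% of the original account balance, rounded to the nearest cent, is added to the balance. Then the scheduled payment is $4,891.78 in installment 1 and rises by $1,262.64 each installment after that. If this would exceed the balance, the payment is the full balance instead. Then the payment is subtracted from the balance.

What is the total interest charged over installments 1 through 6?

Installment 1: $39,445.09 +$710.01 interest = $40,155.10; pay $4,891.78 → $35,263.32
Installment 2: $35,263.32 +$710.01 interest = $35,973.33; pay $6,154.42 → $29,818.91
Installment 3: $29,818.91 +$710.01 interest = $30,528.92; pay $7,417.06 → $23,111.86
Installment 4: $23,111.86 +$710.01 interest = $23,821.87; pay $8,679.70 → $15,142.17
Installment 5: $15,142.17 +$710.01 interest = $15,852.18; pay $9,942.34 → $5,909.84
Installment 6: $5,909.84 +$710.01 interest = $6,619.85; pay $6,619.85 → $0.00
Total interest: $710.01 + $710.01 + $710.01 + $710.01 + $710.01 + $710.01 = $4,260.06

$4,260.06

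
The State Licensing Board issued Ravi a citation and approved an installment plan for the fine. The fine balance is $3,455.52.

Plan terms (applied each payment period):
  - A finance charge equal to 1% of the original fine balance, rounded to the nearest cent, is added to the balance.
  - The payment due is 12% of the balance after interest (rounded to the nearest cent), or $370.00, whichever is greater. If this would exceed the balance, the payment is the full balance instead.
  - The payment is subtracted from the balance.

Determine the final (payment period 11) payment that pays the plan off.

Payment period 1: opening $3,455.52; interest $34.56 → $3,490.08; payment $418.81; balance $3,071.27
Payment period 2: opening $3,071.27; interest $34.56 → $3,105.83; payment $372.70; balance $2,733.13
Payment period 3: opening $2,733.13; interest $34.56 → $2,767.69; payment $370.00; balance $2,397.69
Payment period 4: opening $2,397.69; interest $34.56 → $2,432.25; payment $370.00; balance $2,062.25
Payment period 5: opening $2,062.25; interest $34.56 → $2,096.81; payment $370.00; balance $1,726.81
Payment period 6: opening $1,726.81; interest $34.56 → $1,761.37; payment $370.00; balance $1,391.37
Payment period 7: opening $1,391.37; interest $34.56 → $1,425.93; payment $370.00; balance $1,055.93
Payment period 8: opening $1,055.93; interest $34.56 → $1,090.49; payment $370.00; balance $720.49
Payment period 9: opening $720.49; interest $34.56 → $755.05; payment $370.00; balance $385.05
Payment period 10: opening $385.05; interest $34.56 → $419.61; payment $370.00; balance $49.61
Payment period 11: opening $49.61; interest $34.56 → $84.17; payment $84.17; balance $0.00

$84.17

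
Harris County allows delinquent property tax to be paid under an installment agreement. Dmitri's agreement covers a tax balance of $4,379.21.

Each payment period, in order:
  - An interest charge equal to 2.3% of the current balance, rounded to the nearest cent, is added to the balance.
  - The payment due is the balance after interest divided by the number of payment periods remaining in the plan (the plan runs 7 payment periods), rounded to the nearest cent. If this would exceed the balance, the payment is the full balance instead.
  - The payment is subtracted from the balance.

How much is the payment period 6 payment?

$717.06

Payment period 1: opening $4,379.21; interest $100.72 → $4,479.93; payment $639.99; balance $3,839.94
Payment period 2: opening $3,839.94; interest $88.32 → $3,928.26; payment $654.71; balance $3,273.55
Payment period 3: opening $3,273.55; interest $75.29 → $3,348.84; payment $669.77; balance $2,679.07
Payment period 4: opening $2,679.07; interest $61.62 → $2,740.69; payment $685.17; balance $2,055.52
Payment period 5: opening $2,055.52; interest $47.28 → $2,102.80; payment $700.93; balance $1,401.87
Payment period 6: opening $1,401.87; interest $32.24 → $1,434.11; payment $717.06; balance $717.05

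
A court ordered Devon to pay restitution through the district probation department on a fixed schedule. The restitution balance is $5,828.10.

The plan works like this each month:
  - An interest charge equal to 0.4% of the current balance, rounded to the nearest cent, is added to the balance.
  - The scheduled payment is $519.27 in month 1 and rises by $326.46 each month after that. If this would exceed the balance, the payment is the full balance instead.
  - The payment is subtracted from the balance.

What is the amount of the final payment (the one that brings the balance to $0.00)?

$50.90

Month 1: opening $5,828.10; interest $23.31 → $5,851.41; payment $519.27; balance $5,332.14
Month 2: opening $5,332.14; interest $21.33 → $5,353.47; payment $845.73; balance $4,507.74
Month 3: opening $4,507.74; interest $18.03 → $4,525.77; payment $1,172.19; balance $3,353.58
Month 4: opening $3,353.58; interest $13.41 → $3,366.99; payment $1,498.65; balance $1,868.34
Month 5: opening $1,868.34; interest $7.47 → $1,875.81; payment $1,825.11; balance $50.70
Month 6: opening $50.70; interest $0.20 → $50.90; payment $50.90; balance $0.00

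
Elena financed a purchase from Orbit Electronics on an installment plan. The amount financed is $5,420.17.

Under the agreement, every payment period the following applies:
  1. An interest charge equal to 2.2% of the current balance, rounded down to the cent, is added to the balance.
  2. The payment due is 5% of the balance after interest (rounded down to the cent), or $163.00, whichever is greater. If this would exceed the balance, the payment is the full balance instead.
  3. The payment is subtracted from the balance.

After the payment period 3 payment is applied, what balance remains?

$4,960.62

# | Opening | Interest | Payment | End bal
1 | $5,420.17 | $119.24 | $276.97 | $5,262.44
2 | $5,262.44 | $115.77 | $268.91 | $5,109.30
3 | $5,109.30 | $112.40 | $261.08 | $4,960.62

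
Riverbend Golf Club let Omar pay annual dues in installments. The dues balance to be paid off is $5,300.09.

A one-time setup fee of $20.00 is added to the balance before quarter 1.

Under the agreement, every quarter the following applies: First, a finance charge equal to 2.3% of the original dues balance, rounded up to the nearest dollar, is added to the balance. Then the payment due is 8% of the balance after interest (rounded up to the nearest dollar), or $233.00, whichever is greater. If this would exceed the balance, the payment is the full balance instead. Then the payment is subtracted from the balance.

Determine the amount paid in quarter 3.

$388.00

Quarter 1: $5,320.09 +$122.00 interest = $5,442.09; pay $436.00 → $5,006.09
Quarter 2: $5,006.09 +$122.00 interest = $5,128.09; pay $411.00 → $4,717.09
Quarter 3: $4,717.09 +$122.00 interest = $4,839.09; pay $388.00 → $4,451.09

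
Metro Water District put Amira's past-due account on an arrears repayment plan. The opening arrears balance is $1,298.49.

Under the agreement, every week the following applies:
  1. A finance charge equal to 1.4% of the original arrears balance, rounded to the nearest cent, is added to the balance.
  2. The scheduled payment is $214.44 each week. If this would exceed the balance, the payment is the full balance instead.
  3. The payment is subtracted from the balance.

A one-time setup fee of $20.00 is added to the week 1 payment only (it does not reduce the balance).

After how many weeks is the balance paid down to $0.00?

# | Opening | Interest | Payment | Fee | End bal
1 | $1,298.49 | $18.18 | $214.44 | $20.00 | $1,102.23
2 | $1,102.23 | $18.18 | $214.44 | — | $905.97
3 | $905.97 | $18.18 | $214.44 | — | $709.71
4 | $709.71 | $18.18 | $214.44 | — | $513.45
5 | $513.45 | $18.18 | $214.44 | — | $317.19
6 | $317.19 | $18.18 | $214.44 | — | $120.93
7 | $120.93 | $18.18 | $139.11 | — | $0.00
Balance reaches $0.00 in week 7.

7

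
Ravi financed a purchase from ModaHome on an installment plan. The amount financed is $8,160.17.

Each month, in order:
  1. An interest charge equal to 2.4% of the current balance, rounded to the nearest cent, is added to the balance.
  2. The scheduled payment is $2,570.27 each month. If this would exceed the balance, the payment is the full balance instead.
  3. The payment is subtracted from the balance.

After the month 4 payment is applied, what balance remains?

$0.00

Month 1: opening $8,160.17; interest $195.84 → $8,356.01; payment $2,570.27; balance $5,785.74
Month 2: opening $5,785.74; interest $138.86 → $5,924.60; payment $2,570.27; balance $3,354.33
Month 3: opening $3,354.33; interest $80.50 → $3,434.83; payment $2,570.27; balance $864.56
Month 4: opening $864.56; interest $20.75 → $885.31; payment $885.31; balance $0.00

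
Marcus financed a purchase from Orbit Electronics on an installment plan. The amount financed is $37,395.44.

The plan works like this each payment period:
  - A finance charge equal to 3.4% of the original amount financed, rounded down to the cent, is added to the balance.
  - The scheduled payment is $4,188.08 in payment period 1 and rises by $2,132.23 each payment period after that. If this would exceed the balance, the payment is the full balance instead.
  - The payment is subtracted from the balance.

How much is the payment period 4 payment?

$10,584.77

# | Opening | Interest | Payment | End bal
1 | $37,395.44 | $1,271.44 | $4,188.08 | $34,478.80
2 | $34,478.80 | $1,271.44 | $6,320.31 | $29,429.93
3 | $29,429.93 | $1,271.44 | $8,452.54 | $22,248.83
4 | $22,248.83 | $1,271.44 | $10,584.77 | $12,935.50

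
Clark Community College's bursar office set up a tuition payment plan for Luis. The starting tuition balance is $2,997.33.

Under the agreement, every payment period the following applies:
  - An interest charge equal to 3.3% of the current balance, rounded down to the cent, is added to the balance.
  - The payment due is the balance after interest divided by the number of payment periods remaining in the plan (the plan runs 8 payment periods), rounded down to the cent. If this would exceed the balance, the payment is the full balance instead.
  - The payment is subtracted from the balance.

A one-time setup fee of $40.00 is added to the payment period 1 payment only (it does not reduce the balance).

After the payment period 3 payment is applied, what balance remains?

$2,064.98

Payment period 1: $2,997.33 +$98.91 interest = $3,096.24; pay $387.03 (+ $40.00 fee) → $2,709.21
Payment period 2: $2,709.21 +$89.40 interest = $2,798.61; pay $399.80 → $2,398.81
Payment period 3: $2,398.81 +$79.16 interest = $2,477.97; pay $412.99 → $2,064.98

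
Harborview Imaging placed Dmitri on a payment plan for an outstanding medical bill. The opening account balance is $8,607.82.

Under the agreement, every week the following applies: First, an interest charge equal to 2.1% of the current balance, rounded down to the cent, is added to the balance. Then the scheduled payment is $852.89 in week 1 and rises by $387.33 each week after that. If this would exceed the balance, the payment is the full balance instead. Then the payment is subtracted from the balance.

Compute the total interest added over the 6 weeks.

$701.55

Week 1: opening $8,607.82; interest $180.76 → $8,788.58; payment $852.89; balance $7,935.69
Week 2: opening $7,935.69; interest $166.64 → $8,102.33; payment $1,240.22; balance $6,862.11
Week 3: opening $6,862.11; interest $144.10 → $7,006.21; payment $1,627.55; balance $5,378.66
Week 4: opening $5,378.66; interest $112.95 → $5,491.61; payment $2,014.88; balance $3,476.73
Week 5: opening $3,476.73; interest $73.01 → $3,549.74; payment $2,402.21; balance $1,147.53
Week 6: opening $1,147.53; interest $24.09 → $1,171.62; payment $1,171.62; balance $0.00
Total interest: $180.76 + $166.64 + $144.10 + $112.95 + $73.01 + $24.09 = $701.55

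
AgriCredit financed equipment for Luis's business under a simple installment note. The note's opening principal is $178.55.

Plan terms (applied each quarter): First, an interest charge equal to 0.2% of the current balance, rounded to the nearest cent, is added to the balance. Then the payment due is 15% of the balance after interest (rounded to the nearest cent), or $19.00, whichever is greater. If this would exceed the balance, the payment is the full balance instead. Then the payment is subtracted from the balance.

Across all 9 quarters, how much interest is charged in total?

Quarter 1: opening $178.55; interest $0.36 → $178.91; payment $26.84; balance $152.07
Quarter 2: opening $152.07; interest $0.30 → $152.37; payment $22.86; balance $129.51
Quarter 3: opening $129.51; interest $0.26 → $129.77; payment $19.47; balance $110.30
Quarter 4: opening $110.30; interest $0.22 → $110.52; payment $19.00; balance $91.52
Quarter 5: opening $91.52; interest $0.18 → $91.70; payment $19.00; balance $72.70
Quarter 6: opening $72.70; interest $0.15 → $72.85; payment $19.00; balance $53.85
Quarter 7: opening $53.85; interest $0.11 → $53.96; payment $19.00; balance $34.96
Quarter 8: opening $34.96; interest $0.07 → $35.03; payment $19.00; balance $16.03
Quarter 9: opening $16.03; interest $0.03 → $16.06; payment $16.06; balance $0.00
Total interest: $0.36 + $0.30 + $0.26 + $0.22 + $0.18 + $0.15 + $0.11 + $0.07 + $0.03 = $1.68

$1.68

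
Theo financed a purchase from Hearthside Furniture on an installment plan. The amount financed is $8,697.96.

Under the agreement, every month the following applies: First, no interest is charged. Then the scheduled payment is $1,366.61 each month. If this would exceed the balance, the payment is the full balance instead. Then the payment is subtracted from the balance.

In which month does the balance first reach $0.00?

7

# | Opening | Payment | End bal
1 | $8,697.96 | $1,366.61 | $7,331.35
2 | $7,331.35 | $1,366.61 | $5,964.74
3 | $5,964.74 | $1,366.61 | $4,598.13
4 | $4,598.13 | $1,366.61 | $3,231.52
5 | $3,231.52 | $1,366.61 | $1,864.91
6 | $1,864.91 | $1,366.61 | $498.30
7 | $498.30 | $498.30 | $0.00
Balance reaches $0.00 in month 7.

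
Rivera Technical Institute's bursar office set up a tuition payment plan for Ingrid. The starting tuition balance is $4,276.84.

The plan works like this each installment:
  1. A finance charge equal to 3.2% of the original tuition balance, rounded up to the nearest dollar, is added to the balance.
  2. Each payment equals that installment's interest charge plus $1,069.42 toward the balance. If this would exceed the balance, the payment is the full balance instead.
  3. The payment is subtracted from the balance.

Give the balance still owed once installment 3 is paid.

# | Opening | Interest | Payment | End bal
1 | $4,276.84 | $137.00 | $1,206.42 | $3,207.42
2 | $3,207.42 | $137.00 | $1,206.42 | $2,138.00
3 | $2,138.00 | $137.00 | $1,206.42 | $1,068.58

$1,068.58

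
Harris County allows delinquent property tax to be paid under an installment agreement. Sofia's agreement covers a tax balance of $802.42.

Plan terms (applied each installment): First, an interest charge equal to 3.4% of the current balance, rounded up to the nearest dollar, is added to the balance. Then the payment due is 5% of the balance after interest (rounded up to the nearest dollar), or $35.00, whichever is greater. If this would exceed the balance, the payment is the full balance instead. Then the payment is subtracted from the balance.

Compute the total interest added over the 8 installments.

Installment 1: $802.42 +$28.00 interest = $830.42; pay $42.00 → $788.42
Installment 2: $788.42 +$27.00 interest = $815.42; pay $41.00 → $774.42
Installment 3: $774.42 +$27.00 interest = $801.42; pay $41.00 → $760.42
Installment 4: $760.42 +$26.00 interest = $786.42; pay $40.00 → $746.42
Installment 5: $746.42 +$26.00 interest = $772.42; pay $39.00 → $733.42
Installment 6: $733.42 +$25.00 interest = $758.42; pay $38.00 → $720.42
Installment 7: $720.42 +$25.00 interest = $745.42; pay $38.00 → $707.42
Installment 8: $707.42 +$25.00 interest = $732.42; pay $37.00 → $695.42
Total interest: $28.00 + $27.00 + $27.00 + $26.00 + $26.00 + $25.00 + $25.00 + $25.00 = $209.00

$209.00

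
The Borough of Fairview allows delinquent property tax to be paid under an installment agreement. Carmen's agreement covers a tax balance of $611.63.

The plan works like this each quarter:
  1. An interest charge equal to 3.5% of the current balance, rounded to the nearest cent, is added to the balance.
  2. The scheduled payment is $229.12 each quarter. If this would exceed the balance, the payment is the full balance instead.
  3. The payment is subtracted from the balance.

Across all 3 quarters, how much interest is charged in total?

$42.16

Quarter 1: $611.63 +$21.41 interest = $633.04; pay $229.12 → $403.92
Quarter 2: $403.92 +$14.14 interest = $418.06; pay $229.12 → $188.94
Quarter 3: $188.94 +$6.61 interest = $195.55; pay $195.55 → $0.00
Total interest: $21.41 + $14.14 + $6.61 = $42.16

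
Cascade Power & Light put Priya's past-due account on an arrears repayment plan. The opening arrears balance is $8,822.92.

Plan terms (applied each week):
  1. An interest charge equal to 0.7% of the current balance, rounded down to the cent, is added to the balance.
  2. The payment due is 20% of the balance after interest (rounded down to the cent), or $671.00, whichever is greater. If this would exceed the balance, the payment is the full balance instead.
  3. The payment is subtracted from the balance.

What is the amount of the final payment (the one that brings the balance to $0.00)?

Week 1: $8,822.92 +$61.76 interest = $8,884.68; pay $1,776.93 → $7,107.75
Week 2: $7,107.75 +$49.75 interest = $7,157.50; pay $1,431.50 → $5,726.00
Week 3: $5,726.00 +$40.08 interest = $5,766.08; pay $1,153.21 → $4,612.87
Week 4: $4,612.87 +$32.29 interest = $4,645.16; pay $929.03 → $3,716.13
Week 5: $3,716.13 +$26.01 interest = $3,742.14; pay $748.42 → $2,993.72
Week 6: $2,993.72 +$20.95 interest = $3,014.67; pay $671.00 → $2,343.67
Week 7: $2,343.67 +$16.40 interest = $2,360.07; pay $671.00 → $1,689.07
Week 8: $1,689.07 +$11.82 interest = $1,700.89; pay $671.00 → $1,029.89
Week 9: $1,029.89 +$7.20 interest = $1,037.09; pay $671.00 → $366.09
Week 10: $366.09 +$2.56 interest = $368.65; pay $368.65 → $0.00

$368.65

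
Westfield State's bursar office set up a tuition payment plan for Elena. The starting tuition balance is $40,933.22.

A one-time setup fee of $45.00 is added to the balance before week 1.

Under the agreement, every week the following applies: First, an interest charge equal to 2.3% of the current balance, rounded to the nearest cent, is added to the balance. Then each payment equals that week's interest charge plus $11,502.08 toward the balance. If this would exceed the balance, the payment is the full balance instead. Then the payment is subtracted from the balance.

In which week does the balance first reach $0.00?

# | Opening | Interest | Payment | End bal
1 | $40,978.22 | $942.50 | $12,444.58 | $29,476.14
2 | $29,476.14 | $677.95 | $12,180.03 | $17,974.06
3 | $17,974.06 | $413.40 | $11,915.48 | $6,471.98
4 | $6,471.98 | $148.86 | $6,620.84 | $0.00
Balance reaches $0.00 in week 4.

4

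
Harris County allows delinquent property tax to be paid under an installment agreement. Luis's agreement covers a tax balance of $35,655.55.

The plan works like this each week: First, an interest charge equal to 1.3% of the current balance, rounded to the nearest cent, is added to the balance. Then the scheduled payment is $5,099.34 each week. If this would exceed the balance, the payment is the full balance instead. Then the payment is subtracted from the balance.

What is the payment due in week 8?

$1,936.32

# | Opening | Interest | Payment | End bal
1 | $35,655.55 | $463.52 | $5,099.34 | $31,019.73
2 | $31,019.73 | $403.26 | $5,099.34 | $26,323.65
3 | $26,323.65 | $342.21 | $5,099.34 | $21,566.52
4 | $21,566.52 | $280.36 | $5,099.34 | $16,747.54
5 | $16,747.54 | $217.72 | $5,099.34 | $11,865.92
6 | $11,865.92 | $154.26 | $5,099.34 | $6,920.84
7 | $6,920.84 | $89.97 | $5,099.34 | $1,911.47
8 | $1,911.47 | $24.85 | $1,936.32 | $0.00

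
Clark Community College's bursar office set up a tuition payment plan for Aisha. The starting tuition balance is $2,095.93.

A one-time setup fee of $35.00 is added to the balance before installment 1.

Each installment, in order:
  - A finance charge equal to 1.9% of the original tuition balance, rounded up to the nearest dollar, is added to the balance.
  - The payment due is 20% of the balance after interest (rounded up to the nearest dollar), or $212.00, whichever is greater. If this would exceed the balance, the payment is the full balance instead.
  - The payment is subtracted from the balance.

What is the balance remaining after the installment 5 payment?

$793.93

Installment 1: opening $2,130.93; interest $40.00 → $2,170.93; payment $435.00; balance $1,735.93
Installment 2: opening $1,735.93; interest $40.00 → $1,775.93; payment $356.00; balance $1,419.93
Installment 3: opening $1,419.93; interest $40.00 → $1,459.93; payment $292.00; balance $1,167.93
Installment 4: opening $1,167.93; interest $40.00 → $1,207.93; payment $242.00; balance $965.93
Installment 5: opening $965.93; interest $40.00 → $1,005.93; payment $212.00; balance $793.93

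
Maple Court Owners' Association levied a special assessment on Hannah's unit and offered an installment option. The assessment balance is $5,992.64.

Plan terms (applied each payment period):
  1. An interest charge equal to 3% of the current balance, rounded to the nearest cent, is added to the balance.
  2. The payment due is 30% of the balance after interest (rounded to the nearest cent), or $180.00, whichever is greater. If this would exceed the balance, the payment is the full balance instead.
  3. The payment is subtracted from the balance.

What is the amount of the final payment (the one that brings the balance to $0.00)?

Payment period 1: $5,992.64 +$179.78 interest = $6,172.42; pay $1,851.73 → $4,320.69
Payment period 2: $4,320.69 +$129.62 interest = $4,450.31; pay $1,335.09 → $3,115.22
Payment period 3: $3,115.22 +$93.46 interest = $3,208.68; pay $962.60 → $2,246.08
Payment period 4: $2,246.08 +$67.38 interest = $2,313.46; pay $694.04 → $1,619.42
Payment period 5: $1,619.42 +$48.58 interest = $1,668.00; pay $500.40 → $1,167.60
Payment period 6: $1,167.60 +$35.03 interest = $1,202.63; pay $360.79 → $841.84
Payment period 7: $841.84 +$25.26 interest = $867.10; pay $260.13 → $606.97
Payment period 8: $606.97 +$18.21 interest = $625.18; pay $187.55 → $437.63
Payment period 9: $437.63 +$13.13 interest = $450.76; pay $180.00 → $270.76
Payment period 10: $270.76 +$8.12 interest = $278.88; pay $180.00 → $98.88
Payment period 11: $98.88 +$2.97 interest = $101.85; pay $101.85 → $0.00

$101.85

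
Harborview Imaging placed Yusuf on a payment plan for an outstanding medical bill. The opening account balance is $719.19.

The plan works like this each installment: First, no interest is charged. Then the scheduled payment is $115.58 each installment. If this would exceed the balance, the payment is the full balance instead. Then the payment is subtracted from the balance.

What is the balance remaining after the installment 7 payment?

$0.00

# | Opening | Payment | End bal
1 | $719.19 | $115.58 | $603.61
2 | $603.61 | $115.58 | $488.03
3 | $488.03 | $115.58 | $372.45
4 | $372.45 | $115.58 | $256.87
5 | $256.87 | $115.58 | $141.29
6 | $141.29 | $115.58 | $25.71
7 | $25.71 | $25.71 | $0.00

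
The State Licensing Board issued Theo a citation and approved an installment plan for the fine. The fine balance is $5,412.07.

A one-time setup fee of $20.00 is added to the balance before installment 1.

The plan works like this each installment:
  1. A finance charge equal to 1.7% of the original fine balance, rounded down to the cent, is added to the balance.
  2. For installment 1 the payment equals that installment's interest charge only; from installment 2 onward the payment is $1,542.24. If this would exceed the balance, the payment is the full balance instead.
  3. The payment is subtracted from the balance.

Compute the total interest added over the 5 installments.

$460.00

Installment 1: $5,432.07 +$92.00 interest = $5,524.07; pay $92.00 → $5,432.07
Installment 2: $5,432.07 +$92.00 interest = $5,524.07; pay $1,542.24 → $3,981.83
Installment 3: $3,981.83 +$92.00 interest = $4,073.83; pay $1,542.24 → $2,531.59
Installment 4: $2,531.59 +$92.00 interest = $2,623.59; pay $1,542.24 → $1,081.35
Installment 5: $1,081.35 +$92.00 interest = $1,173.35; pay $1,173.35 → $0.00
Total interest: $92.00 + $92.00 + $92.00 + $92.00 + $92.00 = $460.00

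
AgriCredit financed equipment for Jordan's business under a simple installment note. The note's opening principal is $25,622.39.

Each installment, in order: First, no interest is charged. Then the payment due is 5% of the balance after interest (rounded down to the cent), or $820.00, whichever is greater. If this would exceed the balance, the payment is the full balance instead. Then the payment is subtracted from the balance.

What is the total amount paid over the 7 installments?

$7,729.30

# | Opening | Payment | End bal
1 | $25,622.39 | $1,281.11 | $24,341.28
2 | $24,341.28 | $1,217.06 | $23,124.22
3 | $23,124.22 | $1,156.21 | $21,968.01
4 | $21,968.01 | $1,098.40 | $20,869.61
5 | $20,869.61 | $1,043.48 | $19,826.13
6 | $19,826.13 | $991.30 | $18,834.83
7 | $18,834.83 | $941.74 | $17,893.09
Total paid: $7,729.30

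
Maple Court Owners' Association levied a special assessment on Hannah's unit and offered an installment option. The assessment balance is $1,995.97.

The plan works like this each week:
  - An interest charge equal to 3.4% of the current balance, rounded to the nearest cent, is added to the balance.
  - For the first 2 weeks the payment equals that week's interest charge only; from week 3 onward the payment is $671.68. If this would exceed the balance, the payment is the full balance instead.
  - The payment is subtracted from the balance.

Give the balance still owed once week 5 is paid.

$122.23

Week 1: $1,995.97 +$67.86 interest = $2,063.83; pay $67.86 → $1,995.97
Week 2: $1,995.97 +$67.86 interest = $2,063.83; pay $67.86 → $1,995.97
Week 3: $1,995.97 +$67.86 interest = $2,063.83; pay $671.68 → $1,392.15
Week 4: $1,392.15 +$47.33 interest = $1,439.48; pay $671.68 → $767.80
Week 5: $767.80 +$26.11 interest = $793.91; pay $671.68 → $122.23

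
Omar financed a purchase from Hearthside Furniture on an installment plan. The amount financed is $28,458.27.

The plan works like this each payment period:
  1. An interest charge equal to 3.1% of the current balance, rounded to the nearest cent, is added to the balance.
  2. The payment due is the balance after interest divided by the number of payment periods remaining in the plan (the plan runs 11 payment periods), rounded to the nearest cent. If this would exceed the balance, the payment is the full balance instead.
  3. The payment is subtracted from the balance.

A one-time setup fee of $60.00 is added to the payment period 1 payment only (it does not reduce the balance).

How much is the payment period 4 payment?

$2,923.15

Payment period 1: $28,458.27 +$882.21 interest = $29,340.48; pay $2,667.32 (+ $60.00 fee) → $26,673.16
Payment period 2: $26,673.16 +$826.87 interest = $27,500.03; pay $2,750.00 → $24,750.03
Payment period 3: $24,750.03 +$767.25 interest = $25,517.28; pay $2,835.25 → $22,682.03
Payment period 4: $22,682.03 +$703.14 interest = $23,385.17; pay $2,923.15 → $20,462.02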